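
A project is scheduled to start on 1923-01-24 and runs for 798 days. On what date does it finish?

April 1, 1925

Adding 798 days from January 24, 1923.
January has 31 days, so 31 − 24 = 7 days remain after January 24, 1923; 798 − 7 = 791 left.
February 1923 has 28 days (1923 is not a leap year): 791 − 28 = 763 left.
March 1923 has 31 days: 763 − 31 = 732 left.
April 1923 has 30 days: 732 − 30 = 702 left.
May 1923 has 31 days: 702 − 31 = 671 left.
June 1923 has 30 days: 671 − 30 = 641 left.
July 1923 has 31 days: 641 − 31 = 610 left.
August 1923 has 31 days: 610 − 31 = 579 left.
September 1923 has 30 days: 579 − 30 = 549 left.
October 1923 has 31 days: 549 − 31 = 518 left.
November 1923 has 30 days: 518 − 30 = 488 left.
December 1923 has 31 days: 488 − 31 = 457 left.
January 1924 has 31 days: 457 − 31 = 426 left.
February 1924 has 29 days (1924 is a leap year): 426 − 29 = 397 left.
March 1924 has 31 days: 397 − 31 = 366 left.
April 1924 has 30 days: 366 − 30 = 336 left.
May 1924 has 31 days: 336 − 31 = 305 left.
June 1924 has 30 days: 305 − 30 = 275 left.
July 1924 has 31 days: 275 − 31 = 244 left.
August 1924 has 31 days: 244 − 31 = 213 left.
September 1924 has 30 days: 213 − 30 = 183 left.
October 1924 has 31 days: 183 − 31 = 152 left.
November 1924 has 30 days: 152 − 30 = 122 left.
December 1924 has 31 days: 122 − 31 = 91 left.
January 1925 has 31 days: 91 − 31 = 60 left.
February 1925 has 28 days (1925 is not a leap year): 60 − 28 = 32 left.
March 1925 has 31 days: 32 − 31 = 1 left.
1 day into April 1925 → April 1, 1925.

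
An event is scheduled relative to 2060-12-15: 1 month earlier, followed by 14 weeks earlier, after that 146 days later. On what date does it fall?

Going back 1 month from December 15, 2060:
month 12 − 1 = 11 → November 2060.
Day 15 is valid in November, giving November 15, 2060.
Going back 14 weeks (= 98 days) from November 15, 2060:
Going back 15 days from November 15, 2060 reaches the end of the previous month; 98 − 15 = 83 left.
October 2060 has 31 days: 83 − 31 = 52 left.
September 2060 has 30 days: 52 − 30 = 22 left.
August 2060 has 31 days; 31 − 22 = 9 → August 9, 2060.
Adding 146 days from August 9, 2060:
August has 31 days, so 31 − 9 = 22 days remain after August 9, 2060; 146 − 22 = 124 left.
September 2060 has 30 days: 124 − 30 = 94 left.
October 2060 has 31 days: 94 − 31 = 63 left.
November 2060 has 30 days: 63 − 30 = 33 left.
December 2060 has 31 days: 33 − 31 = 2 left.
2 days into January 2061 → January 2, 2061.

January 2, 2061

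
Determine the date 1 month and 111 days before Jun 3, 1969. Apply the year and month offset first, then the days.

January 12, 1969

Counting back 1 month and 111 days from June 3, 1969: first the month/year part, then the days.
month 6 − 1 = 5 → May 1969.
Day 3 is valid in May, giving May 3, 1969.
Now subtract 111 days from May 3, 1969.
Going back 3 days from May 3, 1969 reaches the end of the previous month; 111 − 3 = 108 left.
April 1969 has 30 days: 108 − 30 = 78 left.
March 1969 has 31 days: 78 − 31 = 47 left.
February 1969 has 28 days (1969 is not a leap year): 47 − 28 = 19 left.
January 1969 has 31 days; 31 − 19 = 12 → January 12, 1969.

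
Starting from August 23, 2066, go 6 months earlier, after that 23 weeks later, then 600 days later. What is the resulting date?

March 25, 2068

Subtracting 6 months from August 23, 2066:
month 8 − 6 = 2 → February 2066.
Day 23 is valid in February, giving February 23, 2066.
Advancing 23 weeks (= 161 days) from February 23, 2066:
February has 28 days, so 28 − 23 = 5 days remain after February 23, 2066; 161 − 5 = 156 left.
March 2066 has 31 days: 156 − 31 = 125 left.
April 2066 has 30 days: 125 − 30 = 95 left.
May 2066 has 31 days: 95 − 31 = 64 left.
June 2066 has 30 days: 64 − 30 = 34 left.
July 2066 has 31 days: 34 − 31 = 3 left.
3 days into August 2066 → August 3, 2066.
Adding 600 days from August 3, 2066:
August has 31 days, so 31 − 3 = 28 days remain after August 3, 2066; 600 − 28 = 572 left.
September 2066 has 30 days: 572 − 30 = 542 left.
October 2066 has 31 days: 542 − 31 = 511 left.
November 2066 has 30 days: 511 − 30 = 481 left.
December 2066 has 31 days: 481 − 31 = 450 left.
January 2067 has 31 days: 450 − 31 = 419 left.
February 2067 has 28 days (2067 is not a leap year): 419 − 28 = 391 left.
March 2067 has 31 days: 391 − 31 = 360 left.
April 2067 has 30 days: 360 − 30 = 330 left.
May 2067 has 31 days: 330 − 31 = 299 left.
June 2067 has 30 days: 299 − 30 = 269 left.
July 2067 has 31 days: 269 − 31 = 238 left.
August 2067 has 31 days: 238 − 31 = 207 left.
September 2067 has 30 days: 207 − 30 = 177 left.
October 2067 has 31 days: 177 − 31 = 146 left.
November 2067 has 30 days: 146 − 30 = 116 left.
December 2067 has 31 days: 116 − 31 = 85 left.
January 2068 has 31 days: 85 − 31 = 54 left.
February 2068 has 29 days (2068 is a leap year): 54 − 29 = 25 left.
25 days into March 2068 → March 25, 2068.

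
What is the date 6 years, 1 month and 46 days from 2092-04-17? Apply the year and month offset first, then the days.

July 2, 2098

Counting forward 6 years, 1 month and 46 days from April 17, 2092: first the month/year part, then the days.
+6 years → 2098; month 4 + 1 = 5 → May 2098.
Day 17 is valid in May, giving May 17, 2098.
Now add 46 days from May 17, 2098.
May has 31 days, so 31 − 17 = 14 days remain after May 17, 2098; 46 − 14 = 32 left.
June 2098 has 30 days: 32 − 30 = 2 left.
2 days into July 2098 → July 2, 2098.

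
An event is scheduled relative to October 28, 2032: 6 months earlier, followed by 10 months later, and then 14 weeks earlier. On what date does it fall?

November 22, 2032

Subtracting 6 months from October 28, 2032:
month 10 − 6 = 4 → April 2032.
Day 28 is valid in April, giving April 28, 2032.
Advancing 10 months from April 28, 2032:
month 4 + 10 = 14, which is month 2 of year 2033 → February 2033.
Day 28 is valid in February, giving February 28, 2033.
Subtracting 14 weeks (= 98 days) from February 28, 2033:
Going back 28 days from February 28, 2033 reaches the end of the previous month; 98 − 28 = 70 left.
January 2033 has 31 days: 70 − 31 = 39 left.
December 2032 has 31 days: 39 − 31 = 8 left.
November 2032 has 30 days; 30 − 8 = 22 → November 22, 2032.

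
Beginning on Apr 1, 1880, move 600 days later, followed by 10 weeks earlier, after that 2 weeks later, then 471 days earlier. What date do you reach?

Advancing 600 days from April 1, 1880:
April has 30 days, so 30 − 1 = 29 days remain after April 1, 1880; 600 − 29 = 571 left.
May 1880 has 31 days: 571 − 31 = 540 left.
June 1880 has 30 days: 540 − 30 = 510 left.
July 1880 has 31 days: 510 − 31 = 479 left.
August 1880 has 31 days: 479 − 31 = 448 left.
September 1880 has 30 days: 448 − 30 = 418 left.
October 1880 has 31 days: 418 − 31 = 387 left.
November 1880 has 30 days: 387 − 30 = 357 left.
December 1880 has 31 days: 357 − 31 = 326 left.
January 1881 has 31 days: 326 − 31 = 295 left.
February 1881 has 28 days (1881 is not a leap year): 295 − 28 = 267 left.
March 1881 has 31 days: 267 − 31 = 236 left.
April 1881 has 30 days: 236 − 30 = 206 left.
May 1881 has 31 days: 206 − 31 = 175 left.
June 1881 has 30 days: 175 − 30 = 145 left.
July 1881 has 31 days: 145 − 31 = 114 left.
August 1881 has 31 days: 114 − 31 = 83 left.
September 1881 has 30 days: 83 − 30 = 53 left.
October 1881 has 31 days: 53 − 31 = 22 left.
22 days into November 1881 → November 22, 1881.
Counting back 10 weeks (= 70 days) from November 22, 1881:
Going back 22 days from November 22, 1881 reaches the end of the previous month; 70 − 22 = 48 left.
October 1881 has 31 days: 48 − 31 = 17 left.
September 1881 has 30 days; 30 − 17 = 13 → September 13, 1881.
Advancing 2 weeks (= 14 days) from September 13, 1881:
September has 30 days; 13 + 14 = 27, still in September.
Subtracting 471 days from September 27, 1881:
Going back 27 days from September 27, 1881 reaches the end of the previous month; 471 − 27 = 444 left.
August 1881 has 31 days: 444 − 31 = 413 left.
July 1881 has 31 days: 413 − 31 = 382 left.
June 1881 has 30 days: 382 − 30 = 352 left.
May 1881 has 31 days: 352 − 31 = 321 left.
April 1881 has 30 days: 321 − 30 = 291 left.
March 1881 has 31 days: 291 − 31 = 260 left.
February 1881 has 28 days (1881 is not a leap year): 260 − 28 = 232 left.
January 1881 has 31 days: 232 − 31 = 201 left.
December 1880 has 31 days: 201 − 31 = 170 left.
November 1880 has 30 days: 170 − 30 = 140 left.
October 1880 has 31 days: 140 − 31 = 109 left.
September 1880 has 30 days: 109 − 30 = 79 left.
August 1880 has 31 days: 79 − 31 = 48 left.
July 1880 has 31 days: 48 − 31 = 17 left.
June 1880 has 30 days; 30 − 17 = 13 → June 13, 1880.

June 13, 1880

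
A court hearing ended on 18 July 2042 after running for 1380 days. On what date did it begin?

Going back 1380 days from July 18, 2042.
Going back 18 days from July 18, 2042 reaches the end of the previous month; 1380 − 18 = 1362 left.
June 2042 has 30 days: 1362 − 30 = 1332 left.
May 2042 has 31 days: 1332 − 31 = 1301 left.
April 2042 has 30 days: 1301 − 30 = 1271 left.
March 2042 has 31 days: 1271 − 31 = 1240 left.
February 2042 has 28 days (2042 is not a leap year): 1240 − 28 = 1212 left.
January 2042 has 31 days: 1212 − 31 = 1181 left.
December 2041 has 31 days: 1181 − 31 = 1150 left.
November 2041 has 30 days: 1150 − 30 = 1120 left.
October 2041 has 31 days: 1120 − 31 = 1089 left.
September 2041 has 30 days: 1089 − 30 = 1059 left.
August 2041 has 31 days: 1059 − 31 = 1028 left.
July 2041 has 31 days: 1028 − 31 = 997 left.
June 2041 has 30 days: 997 − 30 = 967 left.
May 2041 has 31 days: 967 − 31 = 936 left.
April 2041 has 30 days: 936 − 30 = 906 left.
March 2041 has 31 days: 906 − 31 = 875 left.
February 2041 has 28 days (2041 is not a leap year): 875 − 28 = 847 left.
January 2041 has 31 days: 847 − 31 = 816 left.
December 2040 has 31 days: 816 − 31 = 785 left.
November 2040 has 30 days: 785 − 30 = 755 left.
October 2040 has 31 days: 755 − 31 = 724 left.
September 2040 has 30 days: 724 − 30 = 694 left.
August 2040 has 31 days: 694 − 31 = 663 left.
July 2040 has 31 days: 663 − 31 = 632 left.
June 2040 has 30 days: 632 − 30 = 602 left.
May 2040 has 31 days: 602 − 31 = 571 left.
April 2040 has 30 days: 571 − 30 = 541 left.
March 2040 has 31 days: 541 − 31 = 510 left.
February 2040 has 29 days (2040 is a leap year): 510 − 29 = 481 left.
January 2040 has 31 days: 481 − 31 = 450 left.
December 2039 has 31 days: 450 − 31 = 419 left.
November 2039 has 30 days: 419 − 30 = 389 left.
October 2039 has 31 days: 389 − 31 = 358 left.
September 2039 has 30 days: 358 − 30 = 328 left.
August 2039 has 31 days: 328 − 31 = 297 left.
July 2039 has 31 days: 297 − 31 = 266 left.
June 2039 has 30 days: 266 − 30 = 236 left.
May 2039 has 31 days: 236 − 31 = 205 left.
April 2039 has 30 days: 205 − 30 = 175 left.
March 2039 has 31 days: 175 − 31 = 144 left.
February 2039 has 28 days (2039 is not a leap year): 144 − 28 = 116 left.
January 2039 has 31 days: 116 − 31 = 85 left.
December 2038 has 31 days: 85 − 31 = 54 left.
November 2038 has 30 days: 54 − 30 = 24 left.
October 2038 has 31 days; 31 − 24 = 7 → October 7, 2038.

October 7, 2038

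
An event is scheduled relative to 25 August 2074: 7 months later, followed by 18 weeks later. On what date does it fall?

July 29, 2075

Advancing 7 months from August 25, 2074:
month 8 + 7 = 15, which is month 3 of year 2075 → March 2075.
Day 25 is valid in March, giving March 25, 2075.
Counting forward 18 weeks (= 126 days) from March 25, 2075:
March has 31 days, so 31 − 25 = 6 days remain after March 25, 2075; 126 − 6 = 120 left.
April 2075 has 30 days: 120 − 30 = 90 left.
May 2075 has 31 days: 90 − 31 = 59 left.
June 2075 has 30 days: 59 − 30 = 29 left.
29 days into July 2075 → July 29, 2075.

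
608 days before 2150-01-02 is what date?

Subtracting 608 days from January 2, 2150.
Going back 2 days from January 2, 2150 reaches the end of the previous month; 608 − 2 = 606 left.
December 2149 has 31 days: 606 − 31 = 575 left.
November 2149 has 30 days: 575 − 30 = 545 left.
October 2149 has 31 days: 545 − 31 = 514 left.
September 2149 has 30 days: 514 − 30 = 484 left.
August 2149 has 31 days: 484 − 31 = 453 left.
July 2149 has 31 days: 453 − 31 = 422 left.
June 2149 has 30 days: 422 − 30 = 392 left.
May 2149 has 31 days: 392 − 31 = 361 left.
April 2149 has 30 days: 361 − 30 = 331 left.
March 2149 has 31 days: 331 − 31 = 300 left.
February 2149 has 28 days (2149 is not a leap year): 300 − 28 = 272 left.
January 2149 has 31 days: 272 − 31 = 241 left.
December 2148 has 31 days: 241 − 31 = 210 left.
November 2148 has 30 days: 210 − 30 = 180 left.
October 2148 has 31 days: 180 − 31 = 149 left.
September 2148 has 30 days: 149 − 30 = 119 left.
August 2148 has 31 days: 119 − 31 = 88 left.
July 2148 has 31 days: 88 − 31 = 57 left.
June 2148 has 30 days: 57 − 30 = 27 left.
May 2148 has 31 days; 31 − 27 = 4 → May 4, 2148.

May 4, 2148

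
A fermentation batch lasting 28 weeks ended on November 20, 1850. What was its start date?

May 8, 1850

Counting back 28 weeks = 196 days from November 20, 1850.
Going back 20 days from November 20, 1850 reaches the end of the previous month; 196 − 20 = 176 left.
October 1850 has 31 days: 176 − 31 = 145 left.
September 1850 has 30 days: 145 − 30 = 115 left.
August 1850 has 31 days: 115 − 31 = 84 left.
July 1850 has 31 days: 84 − 31 = 53 left.
June 1850 has 30 days: 53 − 30 = 23 left.
May 1850 has 31 days; 31 − 23 = 8 → May 8, 1850.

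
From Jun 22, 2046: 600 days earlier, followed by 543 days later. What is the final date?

April 26, 2046

Subtracting 600 days from June 22, 2046:
Going back 22 days from June 22, 2046 reaches the end of the previous month; 600 − 22 = 578 left.
May 2046 has 31 days: 578 − 31 = 547 left.
April 2046 has 30 days: 547 − 30 = 517 left.
March 2046 has 31 days: 517 − 31 = 486 left.
February 2046 has 28 days (2046 is not a leap year): 486 − 28 = 458 left.
January 2046 has 31 days: 458 − 31 = 427 left.
December 2045 has 31 days: 427 − 31 = 396 left.
November 2045 has 30 days: 396 − 30 = 366 left.
October 2045 has 31 days: 366 − 31 = 335 left.
September 2045 has 30 days: 335 − 30 = 305 left.
August 2045 has 31 days: 305 − 31 = 274 left.
July 2045 has 31 days: 274 − 31 = 243 left.
June 2045 has 30 days: 243 − 30 = 213 left.
May 2045 has 31 days: 213 − 31 = 182 left.
April 2045 has 30 days: 182 − 30 = 152 left.
March 2045 has 31 days: 152 − 31 = 121 left.
February 2045 has 28 days (2045 is not a leap year): 121 − 28 = 93 left.
January 2045 has 31 days: 93 − 31 = 62 left.
December 2044 has 31 days: 62 − 31 = 31 left.
November 2044 has 30 days: 31 − 30 = 1 left.
October 2044 has 31 days; 31 − 1 = 30 → October 30, 2044.
Adding 543 days from October 30, 2044:
October has 31 days, so 31 − 30 = 1 day remains after October 30, 2044; 543 − 1 = 542 left.
November 2044 has 30 days: 542 − 30 = 512 left.
December 2044 has 31 days: 512 − 31 = 481 left.
January 2045 has 31 days: 481 − 31 = 450 left.
February 2045 has 28 days (2045 is not a leap year): 450 − 28 = 422 left.
March 2045 has 31 days: 422 − 31 = 391 left.
April 2045 has 30 days: 391 − 30 = 361 left.
May 2045 has 31 days: 361 − 31 = 330 left.
June 2045 has 30 days: 330 − 30 = 300 left.
July 2045 has 31 days: 300 − 31 = 269 left.
August 2045 has 31 days: 269 − 31 = 238 left.
September 2045 has 30 days: 238 − 30 = 208 left.
October 2045 has 31 days: 208 − 31 = 177 left.
November 2045 has 30 days: 177 − 30 = 147 left.
December 2045 has 31 days: 147 − 31 = 116 left.
January 2046 has 31 days: 116 − 31 = 85 left.
February 2046 has 28 days (2046 is not a leap year): 85 − 28 = 57 left.
March 2046 has 31 days: 57 − 31 = 26 left.
26 days into April 2046 → April 26, 2046.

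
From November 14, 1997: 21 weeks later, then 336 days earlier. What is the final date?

May 9, 1997

Counting forward 21 weeks (= 147 days) from November 14, 1997:
November has 30 days, so 30 − 14 = 16 days remain after November 14, 1997; 147 − 16 = 131 left.
December 1997 has 31 days: 131 − 31 = 100 left.
January 1998 has 31 days: 100 − 31 = 69 left.
February 1998 has 28 days (1998 is not a leap year): 69 − 28 = 41 left.
March 1998 has 31 days: 41 − 31 = 10 left.
10 days into April 1998 → April 10, 1998.
Counting back 336 days from April 10, 1998:
Going back 10 days from April 10, 1998 reaches the end of the previous month; 336 − 10 = 326 left.
March 1998 has 31 days: 326 − 31 = 295 left.
February 1998 has 28 days (1998 is not a leap year): 295 − 28 = 267 left.
January 1998 has 31 days: 267 − 31 = 236 left.
December 1997 has 31 days: 236 − 31 = 205 left.
November 1997 has 30 days: 205 − 30 = 175 left.
October 1997 has 31 days: 175 − 31 = 144 left.
September 1997 has 30 days: 144 − 30 = 114 left.
August 1997 has 31 days: 114 − 31 = 83 left.
July 1997 has 31 days: 83 − 31 = 52 left.
June 1997 has 30 days: 52 − 30 = 22 left.
May 1997 has 31 days; 31 − 22 = 9 → May 9, 1997.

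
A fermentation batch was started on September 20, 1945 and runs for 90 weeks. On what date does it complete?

Advancing 90 weeks = 630 days from September 20, 1945.
September has 30 days, so 30 − 20 = 10 days remain after September 20, 1945; 630 − 10 = 620 left.
October 1945 has 31 days: 620 − 31 = 589 left.
November 1945 has 30 days: 589 − 30 = 559 left.
December 1945 has 31 days: 559 − 31 = 528 left.
January 1946 has 31 days: 528 − 31 = 497 left.
February 1946 has 28 days (1946 is not a leap year): 497 − 28 = 469 left.
March 1946 has 31 days: 469 − 31 = 438 left.
April 1946 has 30 days: 438 − 30 = 408 left.
May 1946 has 31 days: 408 − 31 = 377 left.
June 1946 has 30 days: 377 − 30 = 347 left.
July 1946 has 31 days: 347 − 31 = 316 left.
August 1946 has 31 days: 316 − 31 = 285 left.
September 1946 has 30 days: 285 − 30 = 255 left.
October 1946 has 31 days: 255 − 31 = 224 left.
November 1946 has 30 days: 224 − 30 = 194 left.
December 1946 has 31 days: 194 − 31 = 163 left.
January 1947 has 31 days: 163 − 31 = 132 left.
February 1947 has 28 days (1947 is not a leap year): 132 − 28 = 104 left.
March 1947 has 31 days: 104 − 31 = 73 left.
April 1947 has 30 days: 73 − 30 = 43 left.
May 1947 has 31 days: 43 − 31 = 12 left.
12 days into June 1947 → June 12, 1947.

June 12, 1947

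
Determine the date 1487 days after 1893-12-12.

Adding 1487 days from December 12, 1893.
December has 31 days, so 31 − 12 = 19 days remain after December 12, 1893; 1487 − 19 = 1468 left.
January 1894 has 31 days: 1468 − 31 = 1437 left.
February 1894 has 28 days (1894 is not a leap year): 1437 − 28 = 1409 left.
March 1894 has 31 days: 1409 − 31 = 1378 left.
April 1894 has 30 days: 1378 − 30 = 1348 left.
May 1894 has 31 days: 1348 − 31 = 1317 left.
June 1894 has 30 days: 1317 − 30 = 1287 left.
July 1894 has 31 days: 1287 − 31 = 1256 left.
August 1894 has 31 days: 1256 − 31 = 1225 left.
September 1894 has 30 days: 1225 − 30 = 1195 left.
October 1894 has 31 days: 1195 − 31 = 1164 left.
November 1894 has 30 days: 1164 − 30 = 1134 left.
December 1894 has 31 days: 1134 − 31 = 1103 left.
January 1895 has 31 days: 1103 − 31 = 1072 left.
February 1895 has 28 days (1895 is not a leap year): 1072 − 28 = 1044 left.
March 1895 has 31 days: 1044 − 31 = 1013 left.
April 1895 has 30 days: 1013 − 30 = 983 left.
May 1895 has 31 days: 983 − 31 = 952 left.
June 1895 has 30 days: 952 − 30 = 922 left.
July 1895 has 31 days: 922 − 31 = 891 left.
August 1895 has 31 days: 891 − 31 = 860 left.
September 1895 has 30 days: 860 − 30 = 830 left.
October 1895 has 31 days: 830 − 31 = 799 left.
November 1895 has 30 days: 799 − 30 = 769 left.
December 1895 has 31 days: 769 − 31 = 738 left.
January 1896 has 31 days: 738 − 31 = 707 left.
February 1896 has 29 days (1896 is a leap year): 707 − 29 = 678 left.
March 1896 has 31 days: 678 − 31 = 647 left.
April 1896 has 30 days: 647 − 30 = 617 left.
May 1896 has 31 days: 617 − 31 = 586 left.
June 1896 has 30 days: 586 − 30 = 556 left.
July 1896 has 31 days: 556 − 31 = 525 left.
August 1896 has 31 days: 525 − 31 = 494 left.
September 1896 has 30 days: 494 − 30 = 464 left.
October 1896 has 31 days: 464 − 31 = 433 left.
November 1896 has 30 days: 433 − 30 = 403 left.
December 1896 has 31 days: 403 − 31 = 372 left.
January 1897 has 31 days: 372 − 31 = 341 left.
February 1897 has 28 days (1897 is not a leap year): 341 − 28 = 313 left.
March 1897 has 31 days: 313 − 31 = 282 left.
April 1897 has 30 days: 282 − 30 = 252 left.
May 1897 has 31 days: 252 − 31 = 221 left.
June 1897 has 30 days: 221 − 30 = 191 left.
July 1897 has 31 days: 191 − 31 = 160 left.
August 1897 has 31 days: 160 − 31 = 129 left.
September 1897 has 30 days: 129 − 30 = 99 left.
October 1897 has 31 days: 99 − 31 = 68 left.
November 1897 has 30 days: 68 − 30 = 38 left.
December 1897 has 31 days: 38 − 31 = 7 left.
7 days into January 1898 → January 7, 1898.

January 7, 1898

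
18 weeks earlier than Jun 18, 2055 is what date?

February 12, 2055

Going back 18 weeks = 126 days from June 18, 2055.
Going back 18 days from June 18, 2055 reaches the end of the previous month; 126 − 18 = 108 left.
May 2055 has 31 days: 108 − 31 = 77 left.
April 2055 has 30 days: 77 − 30 = 47 left.
March 2055 has 31 days: 47 − 31 = 16 left.
February 2055 has 28 days; 28 − 16 = 12 → February 12, 2055.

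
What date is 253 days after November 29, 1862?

Advancing 253 days from November 29, 1862.
November has 30 days, so 30 − 29 = 1 day remains after November 29, 1862; 253 − 1 = 252 left.
December 1862 has 31 days: 252 − 31 = 221 left.
January 1863 has 31 days: 221 − 31 = 190 left.
February 1863 has 28 days (1863 is not a leap year): 190 − 28 = 162 left.
March 1863 has 31 days: 162 − 31 = 131 left.
April 1863 has 30 days: 131 − 30 = 101 left.
May 1863 has 31 days: 101 − 31 = 70 left.
June 1863 has 30 days: 70 − 30 = 40 left.
July 1863 has 31 days: 40 − 31 = 9 left.
9 days into August 1863 → August 9, 1863.

August 9, 1863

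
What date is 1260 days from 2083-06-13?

November 24, 2086

Counting forward 1260 days from June 13, 2083.
June has 30 days, so 30 − 13 = 17 days remain after June 13, 2083; 1260 − 17 = 1243 left.
July 2083 has 31 days: 1243 − 31 = 1212 left.
August 2083 has 31 days: 1212 − 31 = 1181 left.
September 2083 has 30 days: 1181 − 30 = 1151 left.
October 2083 has 31 days: 1151 − 31 = 1120 left.
November 2083 has 30 days: 1120 − 30 = 1090 left.
December 2083 has 31 days: 1090 − 31 = 1059 left.
January 2084 has 31 days: 1059 − 31 = 1028 left.
February 2084 has 29 days (2084 is a leap year): 1028 − 29 = 999 left.
March 2084 has 31 days: 999 − 31 = 968 left.
April 2084 has 30 days: 968 − 30 = 938 left.
May 2084 has 31 days: 938 − 31 = 907 left.
June 2084 has 30 days: 907 − 30 = 877 left.
July 2084 has 31 days: 877 − 31 = 846 left.
August 2084 has 31 days: 846 − 31 = 815 left.
September 2084 has 30 days: 815 − 30 = 785 left.
October 2084 has 31 days: 785 − 31 = 754 left.
November 2084 has 30 days: 754 − 30 = 724 left.
December 2084 has 31 days: 724 − 31 = 693 left.
January 2085 has 31 days: 693 − 31 = 662 left.
February 2085 has 28 days (2085 is not a leap year): 662 − 28 = 634 left.
March 2085 has 31 days: 634 − 31 = 603 left.
April 2085 has 30 days: 603 − 30 = 573 left.
May 2085 has 31 days: 573 − 31 = 542 left.
June 2085 has 30 days: 542 − 30 = 512 left.
July 2085 has 31 days: 512 − 31 = 481 left.
August 2085 has 31 days: 481 − 31 = 450 left.
September 2085 has 30 days: 450 − 30 = 420 left.
October 2085 has 31 days: 420 − 31 = 389 left.
November 2085 has 30 days: 389 − 30 = 359 left.
December 2085 has 31 days: 359 − 31 = 328 left.
January 2086 has 31 days: 328 − 31 = 297 left.
February 2086 has 28 days (2086 is not a leap year): 297 − 28 = 269 left.
March 2086 has 31 days: 269 − 31 = 238 left.
April 2086 has 30 days: 238 − 30 = 208 left.
May 2086 has 31 days: 208 − 31 = 177 left.
June 2086 has 30 days: 177 − 30 = 147 left.
July 2086 has 31 days: 147 − 31 = 116 left.
August 2086 has 31 days: 116 − 31 = 85 left.
September 2086 has 30 days: 85 − 30 = 55 left.
October 2086 has 31 days: 55 − 31 = 24 left.
24 days into November 2086 → November 24, 2086.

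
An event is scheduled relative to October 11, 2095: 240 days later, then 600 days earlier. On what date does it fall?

Advancing 240 days from October 11, 2095:
October has 31 days, so 31 − 11 = 20 days remain after October 11, 2095; 240 − 20 = 220 left.
November 2095 has 30 days: 220 − 30 = 190 left.
December 2095 has 31 days: 190 − 31 = 159 left.
January 2096 has 31 days: 159 − 31 = 128 left.
February 2096 has 29 days (2096 is a leap year): 128 − 29 = 99 left.
March 2096 has 31 days: 99 − 31 = 68 left.
April 2096 has 30 days: 68 − 30 = 38 left.
May 2096 has 31 days: 38 − 31 = 7 left.
7 days into June 2096 → June 7, 2096.
Going back 600 days from June 7, 2096:
Going back 7 days from June 7, 2096 reaches the end of the previous month; 600 − 7 = 593 left.
May 2096 has 31 days: 593 − 31 = 562 left.
April 2096 has 30 days: 562 − 30 = 532 left.
March 2096 has 31 days: 532 − 31 = 501 left.
February 2096 has 29 days (2096 is a leap year): 501 − 29 = 472 left.
January 2096 has 31 days: 472 − 31 = 441 left.
December 2095 has 31 days: 441 − 31 = 410 left.
November 2095 has 30 days: 410 − 30 = 380 left.
October 2095 has 31 days: 380 − 31 = 349 left.
September 2095 has 30 days: 349 − 30 = 319 left.
August 2095 has 31 days: 319 − 31 = 288 left.
July 2095 has 31 days: 288 − 31 = 257 left.
June 2095 has 30 days: 257 − 30 = 227 left.
May 2095 has 31 days: 227 − 31 = 196 left.
April 2095 has 30 days: 196 − 30 = 166 left.
March 2095 has 31 days: 166 − 31 = 135 left.
February 2095 has 28 days (2095 is not a leap year): 135 − 28 = 107 left.
January 2095 has 31 days: 107 − 31 = 76 left.
December 2094 has 31 days: 76 − 31 = 45 left.
November 2094 has 30 days: 45 − 30 = 15 left.
October 2094 has 31 days; 31 − 15 = 16 → October 16, 2094.

October 16, 2094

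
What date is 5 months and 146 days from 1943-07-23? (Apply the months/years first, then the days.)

Counting forward 5 months and 146 days from July 23, 1943: first the month/year part, then the days.
month 7 + 5 = 12 → December 1943.
Day 23 is valid in December, giving December 23, 1943.
Now add 146 days from December 23, 1943.
December has 31 days, so 31 − 23 = 8 days remain after December 23, 1943; 146 − 8 = 138 left.
January 1944 has 31 days: 138 − 31 = 107 left.
February 1944 has 29 days (1944 is a leap year): 107 − 29 = 78 left.
March 1944 has 31 days: 78 − 31 = 47 left.
April 1944 has 30 days: 47 − 30 = 17 left.
17 days into May 1944 → May 17, 1944.

May 17, 1944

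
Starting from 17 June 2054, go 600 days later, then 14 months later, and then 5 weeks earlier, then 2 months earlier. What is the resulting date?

Counting forward 600 days from June 17, 2054:
June has 30 days, so 30 − 17 = 13 days remain after June 17, 2054; 600 − 13 = 587 left.
July 2054 has 31 days: 587 − 31 = 556 left.
August 2054 has 31 days: 556 − 31 = 525 left.
September 2054 has 30 days: 525 − 30 = 495 left.
October 2054 has 31 days: 495 − 31 = 464 left.
November 2054 has 30 days: 464 − 30 = 434 left.
December 2054 has 31 days: 434 − 31 = 403 left.
January 2055 has 31 days: 403 − 31 = 372 left.
February 2055 has 28 days (2055 is not a leap year): 372 − 28 = 344 left.
March 2055 has 31 days: 344 − 31 = 313 left.
April 2055 has 30 days: 313 − 30 = 283 left.
May 2055 has 31 days: 283 − 31 = 252 left.
June 2055 has 30 days: 252 − 30 = 222 left.
July 2055 has 31 days: 222 − 31 = 191 left.
August 2055 has 31 days: 191 − 31 = 160 left.
September 2055 has 30 days: 160 − 30 = 130 left.
October 2055 has 31 days: 130 − 31 = 99 left.
November 2055 has 30 days: 99 − 30 = 69 left.
December 2055 has 31 days: 69 − 31 = 38 left.
January 2056 has 31 days: 38 − 31 = 7 left.
7 days into February 2056 → February 7, 2056.
Advancing 14 months from February 7, 2056:
month 2 + 14 = 16, which is month 4 of year 2057 → April 2057.
Day 7 is valid in April, giving April 7, 2057.
Subtracting 5 weeks (= 35 days) from April 7, 2057:
Going back 7 days from April 7, 2057 reaches the end of the previous month; 35 − 7 = 28 left.
March 2057 has 31 days; 31 − 28 = 3 → March 3, 2057.
Subtracting 2 months from March 3, 2057:
month 3 − 2 = 1 → January 2057.
Day 3 is valid in January, giving January 3, 2057.

January 3, 2057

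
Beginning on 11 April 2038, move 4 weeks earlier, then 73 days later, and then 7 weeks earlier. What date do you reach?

Subtracting 4 weeks (= 28 days) from April 11, 2038:
Going back 11 days from April 11, 2038 reaches the end of the previous month; 28 − 11 = 17 left.
March 2038 has 31 days; 31 − 17 = 14 → March 14, 2038.
Advancing 73 days from March 14, 2038:
March has 31 days, so 31 − 14 = 17 days remain after March 14, 2038; 73 − 17 = 56 left.
April 2038 has 30 days: 56 − 30 = 26 left.
26 days into May 2038 → May 26, 2038.
Counting back 7 weeks (= 49 days) from May 26, 2038:
Going back 26 days from May 26, 2038 reaches the end of the previous month; 49 − 26 = 23 left.
April 2038 has 30 days; 30 − 23 = 7 → April 7, 2038.

April 7, 2038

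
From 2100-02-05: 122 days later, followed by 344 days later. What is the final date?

Advancing 122 days from February 5, 2100:
February has 28 days, so 28 − 5 = 23 days remain after February 5, 2100; 122 − 23 = 99 left.
March 2100 has 31 days: 99 − 31 = 68 left.
April 2100 has 30 days: 68 − 30 = 38 left.
May 2100 has 31 days: 38 − 31 = 7 left.
7 days into June 2100 → June 7, 2100.
Counting forward 344 days from June 7, 2100:
June has 30 days, so 30 − 7 = 23 days remain after June 7, 2100; 344 − 23 = 321 left.
July 2100 has 31 days: 321 − 31 = 290 left.
August 2100 has 31 days: 290 − 31 = 259 left.
September 2100 has 30 days: 259 − 30 = 229 left.
October 2100 has 31 days: 229 − 31 = 198 left.
November 2100 has 30 days: 198 − 30 = 168 left.
December 2100 has 31 days: 168 − 31 = 137 left.
January 2101 has 31 days: 137 − 31 = 106 left.
February 2101 has 28 days (2101 is not a leap year): 106 − 28 = 78 left.
March 2101 has 31 days: 78 − 31 = 47 left.
April 2101 has 30 days: 47 − 30 = 17 left.
17 days into May 2101 → May 17, 2101.

May 17, 2101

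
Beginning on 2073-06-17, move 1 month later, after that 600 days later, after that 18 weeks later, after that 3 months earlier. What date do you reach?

Counting forward 1 month from June 17, 2073:
month 6 + 1 = 7 → July 2073.
Day 17 is valid in July, giving July 17, 2073.
Counting forward 600 days from July 17, 2073:
July has 31 days, so 31 − 17 = 14 days remain after July 17, 2073; 600 − 14 = 586 left.
August 2073 has 31 days: 586 − 31 = 555 left.
September 2073 has 30 days: 555 − 30 = 525 left.
October 2073 has 31 days: 525 − 31 = 494 left.
November 2073 has 30 days: 494 − 30 = 464 left.
December 2073 has 31 days: 464 − 31 = 433 left.
January 2074 has 31 days: 433 − 31 = 402 left.
February 2074 has 28 days (2074 is not a leap year): 402 − 28 = 374 left.
March 2074 has 31 days: 374 − 31 = 343 left.
April 2074 has 30 days: 343 − 30 = 313 left.
May 2074 has 31 days: 313 − 31 = 282 left.
June 2074 has 30 days: 282 − 30 = 252 left.
July 2074 has 31 days: 252 − 31 = 221 left.
August 2074 has 31 days: 221 − 31 = 190 left.
September 2074 has 30 days: 190 − 30 = 160 left.
October 2074 has 31 days: 160 − 31 = 129 left.
November 2074 has 30 days: 129 − 30 = 99 left.
December 2074 has 31 days: 99 − 31 = 68 left.
January 2075 has 31 days: 68 − 31 = 37 left.
February 2075 has 28 days (2075 is not a leap year): 37 − 28 = 9 left.
9 days into March 2075 → March 9, 2075.
Adding 18 weeks (= 126 days) from March 9, 2075:
March has 31 days, so 31 − 9 = 22 days remain after March 9, 2075; 126 − 22 = 104 left.
April 2075 has 30 days: 104 − 30 = 74 left.
May 2075 has 31 days: 74 − 31 = 43 left.
June 2075 has 30 days: 43 − 30 = 13 left.
13 days into July 2075 → July 13, 2075.
Subtracting 3 months from July 13, 2075:
month 7 − 3 = 4 → April 2075.
Day 13 is valid in April, giving April 13, 2075.

April 13, 2075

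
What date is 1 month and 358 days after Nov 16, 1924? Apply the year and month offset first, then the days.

Advancing 1 month and 358 days from November 16, 1924: first the month/year part, then the days.
month 11 + 1 = 12 → December 1924.
Day 16 is valid in December, giving December 16, 1924.
Now add 358 days from December 16, 1924.
December has 31 days, so 31 − 16 = 15 days remain after December 16, 1924; 358 − 15 = 343 left.
January 1925 has 31 days: 343 − 31 = 312 left.
February 1925 has 28 days (1925 is not a leap year): 312 − 28 = 284 left.
March 1925 has 31 days: 284 − 31 = 253 left.
April 1925 has 30 days: 253 − 30 = 223 left.
May 1925 has 31 days: 223 − 31 = 192 left.
June 1925 has 30 days: 192 − 30 = 162 left.
July 1925 has 31 days: 162 − 31 = 131 left.
August 1925 has 31 days: 131 − 31 = 100 left.
September 1925 has 30 days: 100 − 30 = 70 left.
October 1925 has 31 days: 70 − 31 = 39 left.
November 1925 has 30 days: 39 − 30 = 9 left.
9 days into December 1925 → December 9, 1925.

December 9, 1925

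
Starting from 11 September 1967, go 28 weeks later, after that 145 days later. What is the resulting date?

Adding 28 weeks (= 196 days) from September 11, 1967:
September has 30 days, so 30 − 11 = 19 days remain after September 11, 1967; 196 − 19 = 177 left.
October 1967 has 31 days: 177 − 31 = 146 left.
November 1967 has 30 days: 146 − 30 = 116 left.
December 1967 has 31 days: 116 − 31 = 85 left.
January 1968 has 31 days: 85 − 31 = 54 left.
February 1968 has 29 days (1968 is a leap year): 54 − 29 = 25 left.
25 days into March 1968 → March 25, 1968.
Advancing 145 days from March 25, 1968:
March has 31 days, so 31 − 25 = 6 days remain after March 25, 1968; 145 − 6 = 139 left.
April 1968 has 30 days: 139 − 30 = 109 left.
May 1968 has 31 days: 109 − 31 = 78 left.
June 1968 has 30 days: 78 − 30 = 48 left.
July 1968 has 31 days: 48 − 31 = 17 left.
17 days into August 1968 → August 17, 1968.

August 17, 1968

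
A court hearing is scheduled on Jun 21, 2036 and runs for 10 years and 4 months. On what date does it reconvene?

October 21, 2046

Advancing 10 years and 4 months from June 21, 2036.
+10 years → 2046; month 6 + 4 = 10 → October 2046.
Day 21 is valid in October, giving October 21, 2046.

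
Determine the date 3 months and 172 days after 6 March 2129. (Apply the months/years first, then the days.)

Advancing 3 months and 172 days from March 6, 2129: first the month/year part, then the days.
month 3 + 3 = 6 → June 2129.
Day 6 is valid in June, giving June 6, 2129.
Now add 172 days from June 6, 2129.
June has 30 days, so 30 − 6 = 24 days remain after June 6, 2129; 172 − 24 = 148 left.
July 2129 has 31 days: 148 − 31 = 117 left.
August 2129 has 31 days: 117 − 31 = 86 left.
September 2129 has 30 days: 86 − 30 = 56 left.
October 2129 has 31 days: 56 − 31 = 25 left.
25 days into November 2129 → November 25, 2129.

November 25, 2129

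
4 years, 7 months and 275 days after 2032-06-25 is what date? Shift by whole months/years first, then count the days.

Advancing 4 years, 7 months and 275 days from June 25, 2032: first the month/year part, then the days.
+4 years → 2036; month 6 + 7 = 13, which is month 1 of year 2037 → January 2037.
Day 25 is valid in January, giving January 25, 2037.
Now add 275 days from January 25, 2037.
January has 31 days, so 31 − 25 = 6 days remain after January 25, 2037; 275 − 6 = 269 left.
February 2037 has 28 days (2037 is not a leap year): 269 − 28 = 241 left.
March 2037 has 31 days: 241 − 31 = 210 left.
April 2037 has 30 days: 210 − 30 = 180 left.
May 2037 has 31 days: 180 − 31 = 149 left.
June 2037 has 30 days: 149 − 30 = 119 left.
July 2037 has 31 days: 119 − 31 = 88 left.
August 2037 has 31 days: 88 − 31 = 57 left.
September 2037 has 30 days: 57 − 30 = 27 left.
27 days into October 2037 → October 27, 2037.

October 27, 2037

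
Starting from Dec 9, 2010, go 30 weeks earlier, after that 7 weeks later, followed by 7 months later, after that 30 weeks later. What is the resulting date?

Subtracting 30 weeks (= 210 days) from December 9, 2010:
Going back 9 days from December 9, 2010 reaches the end of the previous month; 210 − 9 = 201 left.
November 2010 has 30 days: 201 − 30 = 171 left.
October 2010 has 31 days: 171 − 31 = 140 left.
September 2010 has 30 days: 140 − 30 = 110 left.
August 2010 has 31 days: 110 − 31 = 79 left.
July 2010 has 31 days: 79 − 31 = 48 left.
June 2010 has 30 days: 48 − 30 = 18 left.
May 2010 has 31 days; 31 − 18 = 13 → May 13, 2010.
Adding 7 weeks (= 49 days) from May 13, 2010:
May has 31 days, so 31 − 13 = 18 days remain after May 13, 2010; 49 − 18 = 31 left.
June 2010 has 30 days: 31 − 30 = 1 left.
1 day into July 2010 → July 1, 2010.
Adding 7 months from July 1, 2010:
month 7 + 7 = 14, which is month 2 of year 2011 → February 2011.
Day 1 is valid in February, giving February 1, 2011.
Counting forward 30 weeks (= 210 days) from February 1, 2011:
February has 28 days, so 28 − 1 = 27 days remain after February 1, 2011; 210 − 27 = 183 left.
March 2011 has 31 days: 183 − 31 = 152 left.
April 2011 has 30 days: 152 − 30 = 122 left.
May 2011 has 31 days: 122 − 31 = 91 left.
June 2011 has 30 days: 91 − 30 = 61 left.
July 2011 has 31 days: 61 − 31 = 30 left.
30 days into August 2011 → August 30, 2011.

August 30, 2011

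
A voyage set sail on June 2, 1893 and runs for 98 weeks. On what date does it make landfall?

April 19, 1895

Advancing 98 weeks = 686 days from June 2, 1893.
June has 30 days, so 30 − 2 = 28 days remain after June 2, 1893; 686 − 28 = 658 left.
July 1893 has 31 days: 658 − 31 = 627 left.
August 1893 has 31 days: 627 − 31 = 596 left.
September 1893 has 30 days: 596 − 30 = 566 left.
October 1893 has 31 days: 566 − 31 = 535 left.
November 1893 has 30 days: 535 − 30 = 505 left.
December 1893 has 31 days: 505 − 31 = 474 left.
January 1894 has 31 days: 474 − 31 = 443 left.
February 1894 has 28 days (1894 is not a leap year): 443 − 28 = 415 left.
March 1894 has 31 days: 415 − 31 = 384 left.
April 1894 has 30 days: 384 − 30 = 354 left.
May 1894 has 31 days: 354 − 31 = 323 left.
June 1894 has 30 days: 323 − 30 = 293 left.
July 1894 has 31 days: 293 − 31 = 262 left.
August 1894 has 31 days: 262 − 31 = 231 left.
September 1894 has 30 days: 231 − 30 = 201 left.
October 1894 has 31 days: 201 − 31 = 170 left.
November 1894 has 30 days: 170 − 30 = 140 left.
December 1894 has 31 days: 140 − 31 = 109 left.
January 1895 has 31 days: 109 − 31 = 78 left.
February 1895 has 28 days (1895 is not a leap year): 78 − 28 = 50 left.
March 1895 has 31 days: 50 − 31 = 19 left.
19 days into April 1895 → April 19, 1895.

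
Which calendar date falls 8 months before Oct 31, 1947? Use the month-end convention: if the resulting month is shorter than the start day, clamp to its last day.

February 28, 1947

Subtracting 8 months from October 31, 1947.
month 10 − 8 = 2 → February 1947.
February 1947 has only 28 days (1947 is not a leap year — relevant if February), and the start was day 31, so the date clamps to February 28, 1947.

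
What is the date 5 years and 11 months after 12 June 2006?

May 12, 2012

Advancing 5 years and 11 months from June 12, 2006.
+5 years → 2011; month 6 + 11 = 17, which is month 5 of year 2012 → May 2012.
Day 12 is valid in May, giving May 12, 2012.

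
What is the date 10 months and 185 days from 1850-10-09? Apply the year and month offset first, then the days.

Counting forward 10 months and 185 days from October 9, 1850: first the month/year part, then the days.
month 10 + 10 = 20, which is month 8 of year 1851 → August 1851.
Day 9 is valid in August, giving August 9, 1851.
Now add 185 days from August 9, 1851.
August has 31 days, so 31 − 9 = 22 days remain after August 9, 1851; 185 − 22 = 163 left.
September 1851 has 30 days: 163 − 30 = 133 left.
October 1851 has 31 days: 133 − 31 = 102 left.
November 1851 has 30 days: 102 − 30 = 72 left.
December 1851 has 31 days: 72 − 31 = 41 left.
January 1852 has 31 days: 41 − 31 = 10 left.
10 days into February 1852 → February 10, 1852.

February 10, 1852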